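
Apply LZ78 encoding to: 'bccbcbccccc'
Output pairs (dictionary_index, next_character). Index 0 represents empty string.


LZ78 encoding steps:
Dictionary: {0: ''}
Step 1: w='' (idx 0), next='b' -> output (0, 'b'), add 'b' as idx 1
Step 2: w='' (idx 0), next='c' -> output (0, 'c'), add 'c' as idx 2
Step 3: w='c' (idx 2), next='b' -> output (2, 'b'), add 'cb' as idx 3
Step 4: w='cb' (idx 3), next='c' -> output (3, 'c'), add 'cbc' as idx 4
Step 5: w='c' (idx 2), next='c' -> output (2, 'c'), add 'cc' as idx 5
Step 6: w='cc' (idx 5), end of input -> output (5, '')


Encoded: [(0, 'b'), (0, 'c'), (2, 'b'), (3, 'c'), (2, 'c'), (5, '')]


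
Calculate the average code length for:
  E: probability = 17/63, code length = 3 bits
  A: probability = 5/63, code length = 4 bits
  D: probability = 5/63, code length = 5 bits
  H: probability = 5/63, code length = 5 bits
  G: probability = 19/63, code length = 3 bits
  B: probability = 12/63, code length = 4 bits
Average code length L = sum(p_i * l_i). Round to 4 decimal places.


Weighted contributions p_i * l_i:
  E: (17/63) * 3 = 51/63
  A: (5/63) * 4 = 20/63
  D: (5/63) * 5 = 25/63
  H: (5/63) * 5 = 25/63
  G: (19/63) * 3 = 57/63
  B: (12/63) * 4 = 48/63
Sum = (51 + 20 + 25 + 25 + 57 + 48)/63 = 226/63

L = 226/63 = 3.5873 bits/symbol


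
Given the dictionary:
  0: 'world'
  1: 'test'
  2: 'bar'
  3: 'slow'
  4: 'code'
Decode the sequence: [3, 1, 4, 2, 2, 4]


Look up each index in the dictionary:
  3 -> 'slow'
  1 -> 'test'
  4 -> 'code'
  2 -> 'bar'
  2 -> 'bar'
  4 -> 'code'

Decoded: "slow test code bar bar code"


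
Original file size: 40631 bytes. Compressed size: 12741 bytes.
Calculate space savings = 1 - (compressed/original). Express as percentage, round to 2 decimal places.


ratio = compressed/original = 12741/40631 = 0.313578
savings = 1 - ratio = 1 - 0.313578 = 0.686422
as a percentage: 0.686422 * 100 = 68.64%

Space savings = 1 - 12741/40631 = 68.64%


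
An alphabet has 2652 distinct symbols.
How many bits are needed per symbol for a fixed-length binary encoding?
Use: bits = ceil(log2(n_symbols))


log2(2652) = 11.3729
Bracket: 2^11 = 2048 < 2652 <= 2^12 = 4096
So ceil(log2(2652)) = 12

bits = ceil(log2(2652)) = ceil(11.3729) = 12 bits


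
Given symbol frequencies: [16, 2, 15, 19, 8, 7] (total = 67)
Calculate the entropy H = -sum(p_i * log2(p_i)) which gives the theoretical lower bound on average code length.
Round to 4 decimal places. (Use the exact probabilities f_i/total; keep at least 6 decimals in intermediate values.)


Per-symbol terms -p_i * log2(p_i) with p_i = f_i/67:
  p = 16/67 = 0.238806: log2(p) = -2.066089, -p*log2(p) = 0.493394
  p = 2/67 = 0.029851: log2(p) = -5.066089, -p*log2(p) = 0.151227
  p = 15/67 = 0.223881: log2(p) = -2.159199, -p*log2(p) = 0.483403
  p = 19/67 = 0.283582: log2(p) = -1.818162, -p*log2(p) = 0.515598
  p = 8/67 = 0.119403: log2(p) = -3.066089, -p*log2(p) = 0.366100
  p = 7/67 = 0.104478: log2(p) = -3.258734, -p*log2(p) = 0.340465
H = 0.493394 + 0.151227 + 0.483403 + 0.515598 + 0.366100 + 0.340465 = 2.350187

H = 2.3502 bits/symbol


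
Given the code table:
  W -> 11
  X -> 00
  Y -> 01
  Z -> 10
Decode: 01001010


Decoding:
01 -> Y
00 -> X
10 -> Z
10 -> Z


Result: YXZZ


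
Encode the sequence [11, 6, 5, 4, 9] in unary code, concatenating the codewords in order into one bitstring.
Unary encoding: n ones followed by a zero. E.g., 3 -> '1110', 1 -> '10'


Encode each number as n ones followed by a terminating 0:
  11 -> 111111111110 (12 bits)
  6 -> 1111110 (7 bits)
  5 -> 111110 (6 bits)
  4 -> 11110 (5 bits)
  9 -> 1111111110 (10 bits)
Total length = 12 + 7 + 6 + 5 + 10 = 40 bits.

Unary([11, 6, 5, 4, 9]) = 1111111111101111110111110111101111111110 (40 bits)


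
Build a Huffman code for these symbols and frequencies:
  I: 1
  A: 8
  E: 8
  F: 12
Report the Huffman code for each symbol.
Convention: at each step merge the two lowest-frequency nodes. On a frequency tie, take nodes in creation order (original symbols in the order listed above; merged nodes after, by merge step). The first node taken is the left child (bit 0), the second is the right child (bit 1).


Huffman tree construction:
Step 1: Merge I(1) + A(8) = 9
Step 2: Merge E(8) + (I+A)(9) = 17
Step 3: Merge F(12) + (E+(I+A))(17) = 29
Read each symbol's code off the tree from the root (left child = 0, right child = 1).

Codes:
  I: 110 (length 3)
  A: 111 (length 3)
  E: 10 (length 2)
  F: 0 (length 1)
Average code length: 55/29 = 1.8966 bits/symbol


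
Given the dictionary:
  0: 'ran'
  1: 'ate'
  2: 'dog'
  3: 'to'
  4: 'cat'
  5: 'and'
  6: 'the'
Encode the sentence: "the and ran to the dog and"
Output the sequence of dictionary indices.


Look up each word in the dictionary:
  'the' -> 6
  'and' -> 5
  'ran' -> 0
  'to' -> 3
  'the' -> 6
  'dog' -> 2
  'and' -> 5

Encoded: [6, 5, 0, 3, 6, 2, 5]


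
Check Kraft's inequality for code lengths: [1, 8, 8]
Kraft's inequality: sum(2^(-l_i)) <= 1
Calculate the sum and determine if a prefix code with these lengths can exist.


Sum = 2^(-1) + 2^(-8) + 2^(-8)
    = 0.5 + 0.00390625 + 0.00390625
    = 130/256 = 0.5078125
Since 0.5078125 <= 1, Kraft's inequality IS satisfied.
A prefix code with these lengths CAN exist.

Kraft sum = 0.5078125. Satisfied.


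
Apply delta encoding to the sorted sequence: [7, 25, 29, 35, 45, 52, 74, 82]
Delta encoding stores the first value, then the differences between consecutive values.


First value: 7
Deltas:
  25 - 7 = 18
  29 - 25 = 4
  35 - 29 = 6
  45 - 35 = 10
  52 - 45 = 7
  74 - 52 = 22
  82 - 74 = 8


Delta encoded: [7, 18, 4, 6, 10, 7, 22, 8]


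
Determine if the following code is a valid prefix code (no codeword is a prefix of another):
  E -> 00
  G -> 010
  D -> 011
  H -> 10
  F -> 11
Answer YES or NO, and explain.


Checking each pair (does one codeword prefix another?):
  E='00' vs G='010': no prefix
  E='00' vs D='011': no prefix
  E='00' vs H='10': no prefix
  E='00' vs F='11': no prefix
  G='010' vs E='00': no prefix
  G='010' vs D='011': no prefix
  G='010' vs H='10': no prefix
  G='010' vs F='11': no prefix
  D='011' vs E='00': no prefix
  D='011' vs G='010': no prefix
  D='011' vs H='10': no prefix
  D='011' vs F='11': no prefix
  H='10' vs E='00': no prefix
  H='10' vs G='010': no prefix
  H='10' vs D='011': no prefix
  H='10' vs F='11': no prefix
  F='11' vs E='00': no prefix
  F='11' vs G='010': no prefix
  F='11' vs D='011': no prefix
  F='11' vs H='10': no prefix
No violation found over all pairs.

YES -- this is a valid prefix code. No codeword is a prefix of any other codeword.


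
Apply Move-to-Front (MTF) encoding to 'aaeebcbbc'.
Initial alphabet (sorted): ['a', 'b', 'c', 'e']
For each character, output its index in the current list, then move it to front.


MTF encoding:
'a': index 0 in ['a', 'b', 'c', 'e'] -> ['a', 'b', 'c', 'e']
'a': index 0 in ['a', 'b', 'c', 'e'] -> ['a', 'b', 'c', 'e']
'e': index 3 in ['a', 'b', 'c', 'e'] -> ['e', 'a', 'b', 'c']
'e': index 0 in ['e', 'a', 'b', 'c'] -> ['e', 'a', 'b', 'c']
'b': index 2 in ['e', 'a', 'b', 'c'] -> ['b', 'e', 'a', 'c']
'c': index 3 in ['b', 'e', 'a', 'c'] -> ['c', 'b', 'e', 'a']
'b': index 1 in ['c', 'b', 'e', 'a'] -> ['b', 'c', 'e', 'a']
'b': index 0 in ['b', 'c', 'e', 'a'] -> ['b', 'c', 'e', 'a']
'c': index 1 in ['b', 'c', 'e', 'a'] -> ['c', 'b', 'e', 'a']


Output: [0, 0, 3, 0, 2, 3, 1, 0, 1]


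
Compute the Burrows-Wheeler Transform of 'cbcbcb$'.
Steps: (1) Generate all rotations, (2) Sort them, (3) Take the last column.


Rotations (sorted):
  0: $cbcbcb -> last char: b
  1: b$cbcbc -> last char: c
  2: bcb$cbc -> last char: c
  3: bcbcb$c -> last char: c
  4: cb$cbcb -> last char: b
  5: cbcb$cb -> last char: b
  6: cbcbcb$ -> last char: $


BWT = bcccbb$


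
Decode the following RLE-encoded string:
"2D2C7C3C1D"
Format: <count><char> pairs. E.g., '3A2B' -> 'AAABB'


Expanding each <count><char> pair:
  2D -> 'DD'
  2C -> 'CC'
  7C -> 'CCCCCCC'
  3C -> 'CCC'
  1D -> 'D'

Decoded = DDCCCCCCCCCCCCD


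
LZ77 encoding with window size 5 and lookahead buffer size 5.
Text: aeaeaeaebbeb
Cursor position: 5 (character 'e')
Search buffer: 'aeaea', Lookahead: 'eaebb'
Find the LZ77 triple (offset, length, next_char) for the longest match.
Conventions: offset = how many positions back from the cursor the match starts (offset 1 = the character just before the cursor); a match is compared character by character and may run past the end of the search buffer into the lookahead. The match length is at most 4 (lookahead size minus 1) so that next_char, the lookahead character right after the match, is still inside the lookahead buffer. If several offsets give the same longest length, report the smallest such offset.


Try each offset into the search buffer:
  offset=1 (pos 4, char 'a'): match length 0
  offset=2 (pos 3, char 'e'): match length 3
  offset=3 (pos 2, char 'a'): match length 0
  offset=4 (pos 1, char 'e'): match length 3
  offset=5 (pos 0, char 'a'): match length 0
Longest match has length 3, found at offsets 2, 4; take the smallest, offset 2.
next_char = character at position 5 + 3 = 8 -> 'b'

Best match: offset=2, length=3 (matching 'eae' starting at position 3)
LZ77 triple: (2, 3, 'b')


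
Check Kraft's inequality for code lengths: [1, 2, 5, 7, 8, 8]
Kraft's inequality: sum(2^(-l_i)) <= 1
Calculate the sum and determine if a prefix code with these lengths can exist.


Sum = 2^(-1) + 2^(-2) + 2^(-5) + 2^(-7) + 2^(-8) + 2^(-8)
    = 0.5 + 0.25 + 0.03125 + 0.0078125 + 0.00390625 + 0.00390625
    = 204/256 = 0.796875
Since 0.796875 <= 1, Kraft's inequality IS satisfied.
A prefix code with these lengths CAN exist.

Kraft sum = 0.796875. Satisfied.


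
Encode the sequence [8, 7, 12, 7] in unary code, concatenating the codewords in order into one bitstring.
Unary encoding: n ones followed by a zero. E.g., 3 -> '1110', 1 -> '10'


Encode each number as n ones followed by a terminating 0:
  8 -> 111111110 (9 bits)
  7 -> 11111110 (8 bits)
  12 -> 1111111111110 (13 bits)
  7 -> 11111110 (8 bits)
Total length = 9 + 8 + 13 + 8 = 38 bits.

Unary([8, 7, 12, 7]) = 11111111011111110111111111111011111110 (38 bits)


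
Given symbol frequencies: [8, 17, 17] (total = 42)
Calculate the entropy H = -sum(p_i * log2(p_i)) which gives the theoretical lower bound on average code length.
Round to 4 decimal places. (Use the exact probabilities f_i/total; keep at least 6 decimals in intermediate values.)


Per-symbol terms -p_i * log2(p_i) with p_i = f_i/42:
  p = 8/42 = 0.190476: log2(p) = -2.392317, -p*log2(p) = 0.455680
  p = 17/42 = 0.404762: log2(p) = -1.304855, -p*log2(p) = 0.528155
  p = 17/42 = 0.404762: log2(p) = -1.304855, -p*log2(p) = 0.528155
H = 0.455680 + 0.528155 + 0.528155 = 1.511990

H = 1.512 bits/symbol


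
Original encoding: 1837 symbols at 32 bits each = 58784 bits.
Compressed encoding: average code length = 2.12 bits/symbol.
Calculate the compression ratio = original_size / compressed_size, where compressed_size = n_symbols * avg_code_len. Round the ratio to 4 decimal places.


original_size = n_symbols * orig_bits = 1837 * 32 = 58784 bits
compressed_size = n_symbols * avg_code_len = 1837 * 2.12 = 3894.44 bits
ratio = original_size / compressed_size = 58784 / 3894.44 = 15.0943

Compression ratio = 15.0943


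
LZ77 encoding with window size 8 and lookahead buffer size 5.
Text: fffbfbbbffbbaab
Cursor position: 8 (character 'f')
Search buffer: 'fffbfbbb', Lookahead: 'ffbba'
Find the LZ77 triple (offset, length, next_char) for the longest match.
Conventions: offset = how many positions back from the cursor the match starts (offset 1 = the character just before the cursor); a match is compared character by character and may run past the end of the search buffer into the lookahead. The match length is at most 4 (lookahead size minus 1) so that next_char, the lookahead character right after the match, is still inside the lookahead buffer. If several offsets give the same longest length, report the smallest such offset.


Try each offset into the search buffer:
  offset=1 (pos 7, char 'b'): match length 0
  offset=2 (pos 6, char 'b'): match length 0
  offset=3 (pos 5, char 'b'): match length 0
  offset=4 (pos 4, char 'f'): match length 1
  offset=5 (pos 3, char 'b'): match length 0
  offset=6 (pos 2, char 'f'): match length 1
  offset=7 (pos 1, char 'f'): match length 3
  offset=8 (pos 0, char 'f'): match length 2
Longest match has length 3 at offset 7.
next_char = character at position 8 + 3 = 11 -> 'b'

Best match: offset=7, length=3 (matching 'ffb' starting at position 1)
LZ77 triple: (7, 3, 'b')


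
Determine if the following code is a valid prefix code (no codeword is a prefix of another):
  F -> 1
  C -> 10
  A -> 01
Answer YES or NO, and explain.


Checking each pair (does one codeword prefix another?):
  F='1' vs C='10': prefix -- VIOLATION

NO -- this is NOT a valid prefix code. F (1) is a prefix of C (10).


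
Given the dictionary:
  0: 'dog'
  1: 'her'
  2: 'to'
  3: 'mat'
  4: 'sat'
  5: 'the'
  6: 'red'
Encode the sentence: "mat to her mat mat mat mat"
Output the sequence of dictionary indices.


Look up each word in the dictionary:
  'mat' -> 3
  'to' -> 2
  'her' -> 1
  'mat' -> 3
  'mat' -> 3
  'mat' -> 3
  'mat' -> 3

Encoded: [3, 2, 1, 3, 3, 3, 3]


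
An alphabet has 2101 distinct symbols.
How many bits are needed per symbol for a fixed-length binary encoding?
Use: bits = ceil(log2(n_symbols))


log2(2101) = 11.0369
Bracket: 2^11 = 2048 < 2101 <= 2^12 = 4096
So ceil(log2(2101)) = 12

bits = ceil(log2(2101)) = ceil(11.0369) = 12 bits


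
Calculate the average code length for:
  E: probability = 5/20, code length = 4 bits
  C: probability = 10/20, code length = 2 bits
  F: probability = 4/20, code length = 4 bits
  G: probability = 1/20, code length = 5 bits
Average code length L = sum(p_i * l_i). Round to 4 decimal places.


Weighted contributions p_i * l_i:
  E: (5/20) * 4 = 20/20
  C: (10/20) * 2 = 20/20
  F: (4/20) * 4 = 16/20
  G: (1/20) * 5 = 5/20
Sum = (20 + 20 + 16 + 5)/20 = 61/20

L = 61/20 = 3.0500 bits/symbol


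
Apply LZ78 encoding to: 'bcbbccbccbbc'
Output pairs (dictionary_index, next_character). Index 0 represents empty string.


LZ78 encoding steps:
Dictionary: {0: ''}
Step 1: w='' (idx 0), next='b' -> output (0, 'b'), add 'b' as idx 1
Step 2: w='' (idx 0), next='c' -> output (0, 'c'), add 'c' as idx 2
Step 3: w='b' (idx 1), next='b' -> output (1, 'b'), add 'bb' as idx 3
Step 4: w='c' (idx 2), next='c' -> output (2, 'c'), add 'cc' as idx 4
Step 5: w='b' (idx 1), next='c' -> output (1, 'c'), add 'bc' as idx 5
Step 6: w='c' (idx 2), next='b' -> output (2, 'b'), add 'cb' as idx 6
Step 7: w='bc' (idx 5), end of input -> output (5, '')


Encoded: [(0, 'b'), (0, 'c'), (1, 'b'), (2, 'c'), (1, 'c'), (2, 'b'), (5, '')]


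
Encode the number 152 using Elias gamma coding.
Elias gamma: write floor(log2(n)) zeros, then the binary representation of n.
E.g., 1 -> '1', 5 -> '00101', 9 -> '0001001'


num_bits = floor(log2(152)) + 1 = 8
leading_zeros = num_bits - 1 = 7
binary(152) = 10011000

Elias gamma(152) = '0000000' + '10011000' = 000000010011000 (15 bits)


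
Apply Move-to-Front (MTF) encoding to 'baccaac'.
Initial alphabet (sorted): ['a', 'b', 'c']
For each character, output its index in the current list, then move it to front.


MTF encoding:
'b': index 1 in ['a', 'b', 'c'] -> ['b', 'a', 'c']
'a': index 1 in ['b', 'a', 'c'] -> ['a', 'b', 'c']
'c': index 2 in ['a', 'b', 'c'] -> ['c', 'a', 'b']
'c': index 0 in ['c', 'a', 'b'] -> ['c', 'a', 'b']
'a': index 1 in ['c', 'a', 'b'] -> ['a', 'c', 'b']
'a': index 0 in ['a', 'c', 'b'] -> ['a', 'c', 'b']
'c': index 1 in ['a', 'c', 'b'] -> ['c', 'a', 'b']


Output: [1, 1, 2, 0, 1, 0, 1]


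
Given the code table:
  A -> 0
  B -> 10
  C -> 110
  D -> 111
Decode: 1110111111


Decoding:
111 -> D
0 -> A
111 -> D
111 -> D


Result: DADD


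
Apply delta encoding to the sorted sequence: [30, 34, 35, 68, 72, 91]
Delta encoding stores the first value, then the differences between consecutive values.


First value: 30
Deltas:
  34 - 30 = 4
  35 - 34 = 1
  68 - 35 = 33
  72 - 68 = 4
  91 - 72 = 19


Delta encoded: [30, 4, 1, 33, 4, 19]


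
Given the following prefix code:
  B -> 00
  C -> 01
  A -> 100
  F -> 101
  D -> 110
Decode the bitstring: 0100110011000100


Decoding step by step:
Bits 01 -> C
Bits 00 -> B
Bits 110 -> D
Bits 01 -> C
Bits 100 -> A
Bits 01 -> C
Bits 00 -> B


Decoded message: CBDCACB


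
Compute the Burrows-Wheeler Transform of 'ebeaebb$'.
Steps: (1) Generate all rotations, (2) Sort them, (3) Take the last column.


Rotations (sorted):
  0: $ebeaebb -> last char: b
  1: aebb$ebe -> last char: e
  2: b$ebeaeb -> last char: b
  3: bb$ebeae -> last char: e
  4: beaebb$e -> last char: e
  5: eaebb$eb -> last char: b
  6: ebb$ebea -> last char: a
  7: ebeaebb$ -> last char: $


BWT = bebeeba$


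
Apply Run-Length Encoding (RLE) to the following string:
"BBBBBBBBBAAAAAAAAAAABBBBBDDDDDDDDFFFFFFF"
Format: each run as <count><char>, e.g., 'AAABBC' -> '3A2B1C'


Scanning runs left to right:
  i=0: run of 'B' x 9 -> '9B'
  i=9: run of 'A' x 11 -> '11A'
  i=20: run of 'B' x 5 -> '5B'
  i=25: run of 'D' x 8 -> '8D'
  i=33: run of 'F' x 7 -> '7F'

RLE = 9B11A5B8D7F


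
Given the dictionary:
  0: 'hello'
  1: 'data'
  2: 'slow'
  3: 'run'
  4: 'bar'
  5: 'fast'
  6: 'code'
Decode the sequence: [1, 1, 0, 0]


Look up each index in the dictionary:
  1 -> 'data'
  1 -> 'data'
  0 -> 'hello'
  0 -> 'hello'

Decoded: "data data hello hello"


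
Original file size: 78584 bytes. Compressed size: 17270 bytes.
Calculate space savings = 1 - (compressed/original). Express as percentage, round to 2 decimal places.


ratio = compressed/original = 17270/78584 = 0.219765
savings = 1 - ratio = 1 - 0.219765 = 0.780235
as a percentage: 0.780235 * 100 = 78.02%

Space savings = 1 - 17270/78584 = 78.02%


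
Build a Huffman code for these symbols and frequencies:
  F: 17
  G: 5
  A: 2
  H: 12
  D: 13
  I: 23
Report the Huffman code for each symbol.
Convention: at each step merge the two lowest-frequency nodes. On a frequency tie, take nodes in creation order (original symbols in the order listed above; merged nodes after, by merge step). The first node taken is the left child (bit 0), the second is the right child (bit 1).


Huffman tree construction:
Step 1: Merge A(2) + G(5) = 7
Step 2: Merge (A+G)(7) + H(12) = 19
Step 3: Merge D(13) + F(17) = 30
Step 4: Merge ((A+G)+H)(19) + I(23) = 42
Step 5: Merge (D+F)(30) + (((A+G)+H)+I)(42) = 72
Read each symbol's code off the tree from the root (left child = 0, right child = 1).

Codes:
  F: 01 (length 2)
  G: 1001 (length 4)
  A: 1000 (length 4)
  H: 101 (length 3)
  D: 00 (length 2)
  I: 11 (length 2)
Average code length: 170/72 = 2.3611 bits/symbol


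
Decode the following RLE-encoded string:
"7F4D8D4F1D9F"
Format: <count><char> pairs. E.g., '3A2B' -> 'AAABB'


Expanding each <count><char> pair:
  7F -> 'FFFFFFF'
  4D -> 'DDDD'
  8D -> 'DDDDDDDD'
  4F -> 'FFFF'
  1D -> 'D'
  9F -> 'FFFFFFFFF'

Decoded = FFFFFFFDDDDDDDDDDDDFFFFDFFFFFFFFF


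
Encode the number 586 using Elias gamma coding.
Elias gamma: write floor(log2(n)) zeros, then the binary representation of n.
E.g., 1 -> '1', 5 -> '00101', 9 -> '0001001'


num_bits = floor(log2(586)) + 1 = 10
leading_zeros = num_bits - 1 = 9
binary(586) = 1001001010

Elias gamma(586) = '000000000' + '1001001010' = 0000000001001001010 (19 bits)


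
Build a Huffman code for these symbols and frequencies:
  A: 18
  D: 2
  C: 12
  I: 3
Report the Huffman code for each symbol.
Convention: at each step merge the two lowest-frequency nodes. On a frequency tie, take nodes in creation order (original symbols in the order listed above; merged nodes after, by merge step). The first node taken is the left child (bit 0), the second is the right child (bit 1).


Huffman tree construction:
Step 1: Merge D(2) + I(3) = 5
Step 2: Merge (D+I)(5) + C(12) = 17
Step 3: Merge ((D+I)+C)(17) + A(18) = 35
Read each symbol's code off the tree from the root (left child = 0, right child = 1).

Codes:
  A: 1 (length 1)
  D: 000 (length 3)
  C: 01 (length 2)
  I: 001 (length 3)
Average code length: 57/35 = 1.6286 bits/symbol


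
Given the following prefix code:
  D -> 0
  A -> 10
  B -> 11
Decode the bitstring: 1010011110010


Decoding step by step:
Bits 10 -> A
Bits 10 -> A
Bits 0 -> D
Bits 11 -> B
Bits 11 -> B
Bits 0 -> D
Bits 0 -> D
Bits 10 -> A


Decoded message: AADBBDDA


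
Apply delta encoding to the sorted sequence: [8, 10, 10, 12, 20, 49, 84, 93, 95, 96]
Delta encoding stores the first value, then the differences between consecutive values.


First value: 8
Deltas:
  10 - 8 = 2
  10 - 10 = 0
  12 - 10 = 2
  20 - 12 = 8
  49 - 20 = 29
  84 - 49 = 35
  93 - 84 = 9
  95 - 93 = 2
  96 - 95 = 1


Delta encoded: [8, 2, 0, 2, 8, 29, 35, 9, 2, 1]


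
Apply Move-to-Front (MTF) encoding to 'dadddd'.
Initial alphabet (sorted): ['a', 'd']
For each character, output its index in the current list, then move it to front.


MTF encoding:
'd': index 1 in ['a', 'd'] -> ['d', 'a']
'a': index 1 in ['d', 'a'] -> ['a', 'd']
'd': index 1 in ['a', 'd'] -> ['d', 'a']
'd': index 0 in ['d', 'a'] -> ['d', 'a']
'd': index 0 in ['d', 'a'] -> ['d', 'a']
'd': index 0 in ['d', 'a'] -> ['d', 'a']


Output: [1, 1, 1, 0, 0, 0]


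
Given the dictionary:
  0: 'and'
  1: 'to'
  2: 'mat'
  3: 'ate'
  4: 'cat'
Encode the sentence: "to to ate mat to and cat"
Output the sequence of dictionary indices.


Look up each word in the dictionary:
  'to' -> 1
  'to' -> 1
  'ate' -> 3
  'mat' -> 2
  'to' -> 1
  'and' -> 0
  'cat' -> 4

Encoded: [1, 1, 3, 2, 1, 0, 4]


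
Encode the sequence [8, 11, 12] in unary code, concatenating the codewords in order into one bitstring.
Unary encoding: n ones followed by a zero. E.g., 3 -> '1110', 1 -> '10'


Encode each number as n ones followed by a terminating 0:
  8 -> 111111110 (9 bits)
  11 -> 111111111110 (12 bits)
  12 -> 1111111111110 (13 bits)
Total length = 9 + 12 + 13 = 34 bits.

Unary([8, 11, 12]) = 1111111101111111111101111111111110 (34 bits)


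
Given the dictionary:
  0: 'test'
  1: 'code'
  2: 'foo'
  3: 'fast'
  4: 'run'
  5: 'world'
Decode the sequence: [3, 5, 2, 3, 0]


Look up each index in the dictionary:
  3 -> 'fast'
  5 -> 'world'
  2 -> 'foo'
  3 -> 'fast'
  0 -> 'test'

Decoded: "fast world foo fast test"


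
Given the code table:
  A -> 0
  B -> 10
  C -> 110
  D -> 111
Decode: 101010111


Decoding:
10 -> B
10 -> B
10 -> B
111 -> D


Result: BBBD


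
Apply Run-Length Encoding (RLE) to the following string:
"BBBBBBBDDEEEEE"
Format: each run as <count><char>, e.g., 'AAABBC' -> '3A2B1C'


Scanning runs left to right:
  i=0: run of 'B' x 7 -> '7B'
  i=7: run of 'D' x 2 -> '2D'
  i=9: run of 'E' x 5 -> '5E'

RLE = 7B2D5E


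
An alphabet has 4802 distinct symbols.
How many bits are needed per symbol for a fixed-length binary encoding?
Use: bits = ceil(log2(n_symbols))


log2(4802) = 12.2294
Bracket: 2^12 = 4096 < 4802 <= 2^13 = 8192
So ceil(log2(4802)) = 13

bits = ceil(log2(4802)) = ceil(12.2294) = 13 bits


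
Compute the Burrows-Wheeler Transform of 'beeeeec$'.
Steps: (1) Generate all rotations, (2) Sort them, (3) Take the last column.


Rotations (sorted):
  0: $beeeeec -> last char: c
  1: beeeeec$ -> last char: $
  2: c$beeeee -> last char: e
  3: ec$beeee -> last char: e
  4: eec$beee -> last char: e
  5: eeec$bee -> last char: e
  6: eeeec$be -> last char: e
  7: eeeeec$b -> last char: b


BWT = c$eeeeeb


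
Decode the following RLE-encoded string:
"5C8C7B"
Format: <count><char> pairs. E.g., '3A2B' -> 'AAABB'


Expanding each <count><char> pair:
  5C -> 'CCCCC'
  8C -> 'CCCCCCCC'
  7B -> 'BBBBBBB'

Decoded = CCCCCCCCCCCCCBBBBBBB


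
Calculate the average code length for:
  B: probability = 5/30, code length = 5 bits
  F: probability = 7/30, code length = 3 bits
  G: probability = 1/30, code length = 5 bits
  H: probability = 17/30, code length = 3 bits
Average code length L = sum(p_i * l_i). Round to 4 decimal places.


Weighted contributions p_i * l_i:
  B: (5/30) * 5 = 25/30
  F: (7/30) * 3 = 21/30
  G: (1/30) * 5 = 5/30
  H: (17/30) * 3 = 51/30
Sum = (25 + 21 + 5 + 51)/30 = 102/30

L = 102/30 = 3.4000 bits/symbol


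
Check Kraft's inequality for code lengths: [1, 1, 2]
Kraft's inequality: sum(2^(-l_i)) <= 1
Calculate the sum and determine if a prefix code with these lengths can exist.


Sum = 2^(-1) + 2^(-1) + 2^(-2)
    = 0.5 + 0.5 + 0.25
    = 5/4 = 1.25
Since 1.25 > 1, Kraft's inequality is NOT satisfied.
A prefix code with these lengths CANNOT exist.

Kraft sum = 1.25. Not satisfied.


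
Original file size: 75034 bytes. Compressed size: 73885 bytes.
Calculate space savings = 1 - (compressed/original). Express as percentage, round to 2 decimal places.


ratio = compressed/original = 73885/75034 = 0.984687
savings = 1 - ratio = 1 - 0.984687 = 0.015313
as a percentage: 0.015313 * 100 = 1.53%

Space savings = 1 - 73885/75034 = 1.53%


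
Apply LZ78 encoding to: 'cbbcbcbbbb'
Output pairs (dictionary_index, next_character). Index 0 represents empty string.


LZ78 encoding steps:
Dictionary: {0: ''}
Step 1: w='' (idx 0), next='c' -> output (0, 'c'), add 'c' as idx 1
Step 2: w='' (idx 0), next='b' -> output (0, 'b'), add 'b' as idx 2
Step 3: w='b' (idx 2), next='c' -> output (2, 'c'), add 'bc' as idx 3
Step 4: w='bc' (idx 3), next='b' -> output (3, 'b'), add 'bcb' as idx 4
Step 5: w='b' (idx 2), next='b' -> output (2, 'b'), add 'bb' as idx 5
Step 6: w='b' (idx 2), end of input -> output (2, '')


Encoded: [(0, 'c'), (0, 'b'), (2, 'c'), (3, 'b'), (2, 'b'), (2, '')]


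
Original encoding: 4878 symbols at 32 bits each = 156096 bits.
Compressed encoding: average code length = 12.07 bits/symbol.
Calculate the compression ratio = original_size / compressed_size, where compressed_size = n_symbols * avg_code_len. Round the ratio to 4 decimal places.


original_size = n_symbols * orig_bits = 4878 * 32 = 156096 bits
compressed_size = n_symbols * avg_code_len = 4878 * 12.07 = 58877.46 bits
ratio = original_size / compressed_size = 156096 / 58877.46 = 2.6512

Compression ratio = 2.6512


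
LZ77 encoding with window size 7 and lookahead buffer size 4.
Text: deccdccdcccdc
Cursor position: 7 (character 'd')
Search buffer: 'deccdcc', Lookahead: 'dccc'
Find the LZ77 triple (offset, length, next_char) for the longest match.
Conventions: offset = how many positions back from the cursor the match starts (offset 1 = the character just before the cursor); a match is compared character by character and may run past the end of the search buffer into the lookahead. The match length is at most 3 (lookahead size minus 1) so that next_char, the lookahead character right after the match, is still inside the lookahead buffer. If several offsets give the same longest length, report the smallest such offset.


Try each offset into the search buffer:
  offset=1 (pos 6, char 'c'): match length 0
  offset=2 (pos 5, char 'c'): match length 0
  offset=3 (pos 4, char 'd'): match length 3
  offset=4 (pos 3, char 'c'): match length 0
  offset=5 (pos 2, char 'c'): match length 0
  offset=6 (pos 1, char 'e'): match length 0
  offset=7 (pos 0, char 'd'): match length 1
Longest match has length 3 at offset 3.
next_char = character at position 7 + 3 = 10 -> 'c'

Best match: offset=3, length=3 (matching 'dcc' starting at position 4)
LZ77 triple: (3, 3, 'c')


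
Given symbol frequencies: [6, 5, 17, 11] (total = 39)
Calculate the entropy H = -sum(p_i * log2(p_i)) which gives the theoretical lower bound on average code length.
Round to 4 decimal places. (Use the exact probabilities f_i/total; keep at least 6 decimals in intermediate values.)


Per-symbol terms -p_i * log2(p_i) with p_i = f_i/39:
  p = 6/39 = 0.153846: log2(p) = -2.700440, -p*log2(p) = 0.415452
  p = 5/39 = 0.128205: log2(p) = -2.963474, -p*log2(p) = 0.379933
  p = 17/39 = 0.435897: log2(p) = -1.197939, -p*log2(p) = 0.522179
  p = 11/39 = 0.282051: log2(p) = -1.825971, -p*log2(p) = 0.515017
H = 0.415452 + 0.379933 + 0.522179 + 0.515017 = 1.832581

H = 1.8326 bits/symbol


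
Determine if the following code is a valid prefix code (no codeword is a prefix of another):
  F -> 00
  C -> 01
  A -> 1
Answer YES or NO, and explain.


Checking each pair (does one codeword prefix another?):
  F='00' vs C='01': no prefix
  F='00' vs A='1': no prefix
  C='01' vs F='00': no prefix
  C='01' vs A='1': no prefix
  A='1' vs F='00': no prefix
  A='1' vs C='01': no prefix
No violation found over all pairs.

YES -- this is a valid prefix code. No codeword is a prefix of any other codeword.


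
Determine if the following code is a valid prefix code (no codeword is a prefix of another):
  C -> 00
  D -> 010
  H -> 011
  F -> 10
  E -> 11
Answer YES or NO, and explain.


Checking each pair (does one codeword prefix another?):
  C='00' vs D='010': no prefix
  C='00' vs H='011': no prefix
  C='00' vs F='10': no prefix
  C='00' vs E='11': no prefix
  D='010' vs C='00': no prefix
  D='010' vs H='011': no prefix
  D='010' vs F='10': no prefix
  D='010' vs E='11': no prefix
  H='011' vs C='00': no prefix
  H='011' vs D='010': no prefix
  H='011' vs F='10': no prefix
  H='011' vs E='11': no prefix
  F='10' vs C='00': no prefix
  F='10' vs D='010': no prefix
  F='10' vs H='011': no prefix
  F='10' vs E='11': no prefix
  E='11' vs C='00': no prefix
  E='11' vs D='010': no prefix
  E='11' vs H='011': no prefix
  E='11' vs F='10': no prefix
No violation found over all pairs.

YES -- this is a valid prefix code. No codeword is a prefix of any other codeword.


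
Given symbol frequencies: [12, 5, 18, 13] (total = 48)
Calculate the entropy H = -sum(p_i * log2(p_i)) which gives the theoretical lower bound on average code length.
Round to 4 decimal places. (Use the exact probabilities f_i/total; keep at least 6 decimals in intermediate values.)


Per-symbol terms -p_i * log2(p_i) with p_i = f_i/48:
  p = 12/48 = 0.250000: log2(p) = -2.000000, -p*log2(p) = 0.500000
  p = 5/48 = 0.104167: log2(p) = -3.263034, -p*log2(p) = 0.339899
  p = 18/48 = 0.375000: log2(p) = -1.415037, -p*log2(p) = 0.530639
  p = 13/48 = 0.270833: log2(p) = -1.884523, -p*log2(p) = 0.510392
H = 0.500000 + 0.339899 + 0.530639 + 0.510392 = 1.880930

H = 1.8809 bits/symbol


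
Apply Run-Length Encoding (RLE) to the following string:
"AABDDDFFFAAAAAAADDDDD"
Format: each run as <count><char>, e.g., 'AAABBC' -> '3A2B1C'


Scanning runs left to right:
  i=0: run of 'A' x 2 -> '2A'
  i=2: run of 'B' x 1 -> '1B'
  i=3: run of 'D' x 3 -> '3D'
  i=6: run of 'F' x 3 -> '3F'
  i=9: run of 'A' x 7 -> '7A'
  i=16: run of 'D' x 5 -> '5D'

RLE = 2A1B3D3F7A5D


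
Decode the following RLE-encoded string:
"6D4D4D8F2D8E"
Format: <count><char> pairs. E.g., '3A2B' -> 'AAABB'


Expanding each <count><char> pair:
  6D -> 'DDDDDD'
  4D -> 'DDDD'
  4D -> 'DDDD'
  8F -> 'FFFFFFFF'
  2D -> 'DD'
  8E -> 'EEEEEEEE'

Decoded = DDDDDDDDDDDDDDFFFFFFFFDDEEEEEEEE


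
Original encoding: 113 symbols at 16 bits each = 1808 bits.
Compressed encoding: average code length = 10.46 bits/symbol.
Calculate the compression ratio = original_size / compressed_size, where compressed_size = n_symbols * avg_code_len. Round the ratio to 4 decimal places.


original_size = n_symbols * orig_bits = 113 * 16 = 1808 bits
compressed_size = n_symbols * avg_code_len = 113 * 10.46 = 1181.98 bits
ratio = original_size / compressed_size = 1808 / 1181.98 = 1.5296

Compression ratio = 1.5296


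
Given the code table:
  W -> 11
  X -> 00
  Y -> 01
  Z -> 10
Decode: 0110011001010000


Decoding:
01 -> Y
10 -> Z
01 -> Y
10 -> Z
01 -> Y
01 -> Y
00 -> X
00 -> X


Result: YZYZYYXX


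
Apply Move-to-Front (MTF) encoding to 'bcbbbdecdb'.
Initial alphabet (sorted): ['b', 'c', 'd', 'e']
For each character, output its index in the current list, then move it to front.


MTF encoding:
'b': index 0 in ['b', 'c', 'd', 'e'] -> ['b', 'c', 'd', 'e']
'c': index 1 in ['b', 'c', 'd', 'e'] -> ['c', 'b', 'd', 'e']
'b': index 1 in ['c', 'b', 'd', 'e'] -> ['b', 'c', 'd', 'e']
'b': index 0 in ['b', 'c', 'd', 'e'] -> ['b', 'c', 'd', 'e']
'b': index 0 in ['b', 'c', 'd', 'e'] -> ['b', 'c', 'd', 'e']
'd': index 2 in ['b', 'c', 'd', 'e'] -> ['d', 'b', 'c', 'e']
'e': index 3 in ['d', 'b', 'c', 'e'] -> ['e', 'd', 'b', 'c']
'c': index 3 in ['e', 'd', 'b', 'c'] -> ['c', 'e', 'd', 'b']
'd': index 2 in ['c', 'e', 'd', 'b'] -> ['d', 'c', 'e', 'b']
'b': index 3 in ['d', 'c', 'e', 'b'] -> ['b', 'd', 'c', 'e']


Output: [0, 1, 1, 0, 0, 2, 3, 3, 2, 3]


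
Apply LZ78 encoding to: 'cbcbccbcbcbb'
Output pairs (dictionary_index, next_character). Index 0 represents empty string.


LZ78 encoding steps:
Dictionary: {0: ''}
Step 1: w='' (idx 0), next='c' -> output (0, 'c'), add 'c' as idx 1
Step 2: w='' (idx 0), next='b' -> output (0, 'b'), add 'b' as idx 2
Step 3: w='c' (idx 1), next='b' -> output (1, 'b'), add 'cb' as idx 3
Step 4: w='c' (idx 1), next='c' -> output (1, 'c'), add 'cc' as idx 4
Step 5: w='b' (idx 2), next='c' -> output (2, 'c'), add 'bc' as idx 5
Step 6: w='bc' (idx 5), next='b' -> output (5, 'b'), add 'bcb' as idx 6
Step 7: w='b' (idx 2), end of input -> output (2, '')


Encoded: [(0, 'c'), (0, 'b'), (1, 'b'), (1, 'c'), (2, 'c'), (5, 'b'), (2, '')]


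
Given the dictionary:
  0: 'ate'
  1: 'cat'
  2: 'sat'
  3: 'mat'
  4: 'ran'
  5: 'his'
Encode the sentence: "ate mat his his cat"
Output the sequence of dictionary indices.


Look up each word in the dictionary:
  'ate' -> 0
  'mat' -> 3
  'his' -> 5
  'his' -> 5
  'cat' -> 1

Encoded: [0, 3, 5, 5, 1]


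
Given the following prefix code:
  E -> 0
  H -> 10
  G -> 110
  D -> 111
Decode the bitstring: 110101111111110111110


Decoding step by step:
Bits 110 -> G
Bits 10 -> H
Bits 111 -> D
Bits 111 -> D
Bits 111 -> D
Bits 0 -> E
Bits 111 -> D
Bits 110 -> G


Decoded message: GHDDDEDG


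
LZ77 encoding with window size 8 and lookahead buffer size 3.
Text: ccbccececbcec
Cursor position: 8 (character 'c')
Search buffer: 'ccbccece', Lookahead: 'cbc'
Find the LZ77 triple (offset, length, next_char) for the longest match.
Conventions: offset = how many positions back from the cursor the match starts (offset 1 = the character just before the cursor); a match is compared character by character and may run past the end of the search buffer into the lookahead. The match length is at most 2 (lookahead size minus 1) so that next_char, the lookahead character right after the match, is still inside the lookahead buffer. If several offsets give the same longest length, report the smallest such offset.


Try each offset into the search buffer:
  offset=1 (pos 7, char 'e'): match length 0
  offset=2 (pos 6, char 'c'): match length 1
  offset=3 (pos 5, char 'e'): match length 0
  offset=4 (pos 4, char 'c'): match length 1
  offset=5 (pos 3, char 'c'): match length 1
  offset=6 (pos 2, char 'b'): match length 0
  offset=7 (pos 1, char 'c'): match length 2
  offset=8 (pos 0, char 'c'): match length 1
Longest match has length 2 at offset 7.
next_char = character at position 8 + 2 = 10 -> 'c'

Best match: offset=7, length=2 (matching 'cb' starting at position 1)
LZ77 triple: (7, 2, 'c')


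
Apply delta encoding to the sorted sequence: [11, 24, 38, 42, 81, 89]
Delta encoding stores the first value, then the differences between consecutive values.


First value: 11
Deltas:
  24 - 11 = 13
  38 - 24 = 14
  42 - 38 = 4
  81 - 42 = 39
  89 - 81 = 8


Delta encoded: [11, 13, 14, 4, 39, 8]


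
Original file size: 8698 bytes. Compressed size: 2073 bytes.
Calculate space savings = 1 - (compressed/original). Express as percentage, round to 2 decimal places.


ratio = compressed/original = 2073/8698 = 0.238331
savings = 1 - ratio = 1 - 0.238331 = 0.761669
as a percentage: 0.761669 * 100 = 76.17%

Space savings = 1 - 2073/8698 = 76.17%


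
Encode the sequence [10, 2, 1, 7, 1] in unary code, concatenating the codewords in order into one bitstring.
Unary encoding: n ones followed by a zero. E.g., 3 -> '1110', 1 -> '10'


Encode each number as n ones followed by a terminating 0:
  10 -> 11111111110 (11 bits)
  2 -> 110 (3 bits)
  1 -> 10 (2 bits)
  7 -> 11111110 (8 bits)
  1 -> 10 (2 bits)
Total length = 11 + 3 + 2 + 8 + 2 = 26 bits.

Unary([10, 2, 1, 7, 1]) = 11111111110110101111111010 (26 bits)


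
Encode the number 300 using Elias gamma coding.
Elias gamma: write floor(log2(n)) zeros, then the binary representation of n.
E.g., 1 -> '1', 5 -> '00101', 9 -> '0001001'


num_bits = floor(log2(300)) + 1 = 9
leading_zeros = num_bits - 1 = 8
binary(300) = 100101100

Elias gamma(300) = '00000000' + '100101100' = 00000000100101100 (17 bits)


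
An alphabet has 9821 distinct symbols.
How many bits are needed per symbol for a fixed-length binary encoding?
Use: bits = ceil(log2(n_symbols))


log2(9821) = 13.2617
Bracket: 2^13 = 8192 < 9821 <= 2^14 = 16384
So ceil(log2(9821)) = 14

bits = ceil(log2(9821)) = ceil(13.2617) = 14 bits


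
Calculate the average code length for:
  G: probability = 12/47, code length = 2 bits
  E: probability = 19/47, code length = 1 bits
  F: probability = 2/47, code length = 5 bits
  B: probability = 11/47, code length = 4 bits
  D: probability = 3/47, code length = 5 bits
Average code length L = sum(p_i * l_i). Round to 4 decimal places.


Weighted contributions p_i * l_i:
  G: (12/47) * 2 = 24/47
  E: (19/47) * 1 = 19/47
  F: (2/47) * 5 = 10/47
  B: (11/47) * 4 = 44/47
  D: (3/47) * 5 = 15/47
Sum = (24 + 19 + 10 + 44 + 15)/47 = 112/47

L = 112/47 = 2.3830 bits/symbol


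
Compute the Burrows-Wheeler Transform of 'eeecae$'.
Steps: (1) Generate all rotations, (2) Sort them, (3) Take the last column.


Rotations (sorted):
  0: $eeecae -> last char: e
  1: ae$eeec -> last char: c
  2: cae$eee -> last char: e
  3: e$eeeca -> last char: a
  4: ecae$ee -> last char: e
  5: eecae$e -> last char: e
  6: eeecae$ -> last char: $


BWT = eceaee$


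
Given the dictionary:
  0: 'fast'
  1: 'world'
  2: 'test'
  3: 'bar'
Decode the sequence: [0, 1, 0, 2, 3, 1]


Look up each index in the dictionary:
  0 -> 'fast'
  1 -> 'world'
  0 -> 'fast'
  2 -> 'test'
  3 -> 'bar'
  1 -> 'world'

Decoded: "fast world fast test bar world"


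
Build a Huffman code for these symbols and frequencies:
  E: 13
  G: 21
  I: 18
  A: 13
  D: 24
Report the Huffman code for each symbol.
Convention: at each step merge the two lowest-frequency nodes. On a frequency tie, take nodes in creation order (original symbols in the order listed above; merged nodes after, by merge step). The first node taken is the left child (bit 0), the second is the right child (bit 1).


Huffman tree construction:
Step 1: Merge E(13) + A(13) = 26
Step 2: Merge I(18) + G(21) = 39
Step 3: Merge D(24) + (E+A)(26) = 50
Step 4: Merge (I+G)(39) + (D+(E+A))(50) = 89
Read each symbol's code off the tree from the root (left child = 0, right child = 1).

Codes:
  E: 110 (length 3)
  G: 01 (length 2)
  I: 00 (length 2)
  A: 111 (length 3)
  D: 10 (length 2)
Average code length: 204/89 = 2.2921 bits/symbol


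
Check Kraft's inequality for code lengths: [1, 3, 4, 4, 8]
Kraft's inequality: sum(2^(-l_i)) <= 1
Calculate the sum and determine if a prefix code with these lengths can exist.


Sum = 2^(-1) + 2^(-3) + 2^(-4) + 2^(-4) + 2^(-8)
    = 0.5 + 0.125 + 0.0625 + 0.0625 + 0.00390625
    = 193/256 = 0.75390625
Since 0.75390625 <= 1, Kraft's inequality IS satisfied.
A prefix code with these lengths CAN exist.

Kraft sum = 0.75390625. Satisfied.


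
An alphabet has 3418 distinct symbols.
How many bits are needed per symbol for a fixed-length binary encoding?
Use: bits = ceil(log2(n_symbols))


log2(3418) = 11.7389
Bracket: 2^11 = 2048 < 3418 <= 2^12 = 4096
So ceil(log2(3418)) = 12

bits = ceil(log2(3418)) = ceil(11.7389) = 12 bits


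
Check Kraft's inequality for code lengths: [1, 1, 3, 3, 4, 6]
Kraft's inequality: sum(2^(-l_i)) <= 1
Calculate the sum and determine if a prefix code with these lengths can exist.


Sum = 2^(-1) + 2^(-1) + 2^(-3) + 2^(-3) + 2^(-4) + 2^(-6)
    = 0.5 + 0.5 + 0.125 + 0.125 + 0.0625 + 0.015625
    = 85/64 = 1.328125
Since 1.328125 > 1, Kraft's inequality is NOT satisfied.
A prefix code with these lengths CANNOT exist.

Kraft sum = 1.328125. Not satisfied.
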